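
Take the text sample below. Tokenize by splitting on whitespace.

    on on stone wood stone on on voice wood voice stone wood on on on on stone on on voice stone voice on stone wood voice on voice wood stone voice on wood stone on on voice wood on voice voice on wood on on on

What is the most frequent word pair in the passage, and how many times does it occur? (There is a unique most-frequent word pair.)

"on on", 9 times

Bigram frequencies (highest first):
  on on: 9
  on voice: 5
  voice on: 4
  on stone: 3
  stone wood: 3
  wood stone: 3
  … (8 more, each ≤ 3)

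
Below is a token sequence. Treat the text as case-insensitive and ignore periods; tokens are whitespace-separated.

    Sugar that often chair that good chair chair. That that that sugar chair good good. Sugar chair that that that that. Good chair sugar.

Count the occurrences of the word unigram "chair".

6

Scanning the 24 tokens for "chair":
  position 4: chair
  position 7: chair
  position 8: chair
  position 13: chair
  position 17: chair
  position 23: chair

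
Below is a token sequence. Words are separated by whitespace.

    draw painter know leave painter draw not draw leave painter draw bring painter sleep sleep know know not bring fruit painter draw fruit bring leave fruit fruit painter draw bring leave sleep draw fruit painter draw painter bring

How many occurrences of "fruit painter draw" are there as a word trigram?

Scanning the 36 overlapping trigram windows for "fruit painter draw":
  position 20–22: fruit painter draw
  position 27–29: fruit painter draw
  position 34–36: fruit painter draw

3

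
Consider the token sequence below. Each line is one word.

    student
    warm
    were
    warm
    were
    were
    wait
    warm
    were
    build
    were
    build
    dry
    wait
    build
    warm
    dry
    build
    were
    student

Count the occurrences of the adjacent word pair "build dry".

1

Scanning the 19 overlapping bigram windows for "build dry":
  position 12–13: build dry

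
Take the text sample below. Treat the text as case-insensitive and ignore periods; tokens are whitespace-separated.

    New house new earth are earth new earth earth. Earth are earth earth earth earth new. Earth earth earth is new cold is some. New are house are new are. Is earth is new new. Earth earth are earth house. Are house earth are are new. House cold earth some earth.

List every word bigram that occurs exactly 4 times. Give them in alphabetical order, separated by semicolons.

earth are; new earth

Bigram counts meeting the condition (exactly 4 times):
  earth are: 4
  new earth: 4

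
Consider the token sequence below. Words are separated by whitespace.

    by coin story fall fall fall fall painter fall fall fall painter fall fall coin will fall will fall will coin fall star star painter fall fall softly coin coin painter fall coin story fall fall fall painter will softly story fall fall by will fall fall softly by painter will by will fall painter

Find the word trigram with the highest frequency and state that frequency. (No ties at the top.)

"fall fall fall", 4 times

Trigram frequencies (highest first):
  fall fall fall: 4
  story fall fall: 3
  fall fall painter: 3
  painter fall fall: 3
  coin story fall: 2
  fall painter fall: 2
  … (33 more, each ≤ 2)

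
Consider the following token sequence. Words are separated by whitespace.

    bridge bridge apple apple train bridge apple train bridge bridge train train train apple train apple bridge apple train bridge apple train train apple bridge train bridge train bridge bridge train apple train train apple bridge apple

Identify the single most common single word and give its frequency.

"train", 14 times

Unigram frequencies (highest first):
  train: 14
  bridge: 12
  apple: 11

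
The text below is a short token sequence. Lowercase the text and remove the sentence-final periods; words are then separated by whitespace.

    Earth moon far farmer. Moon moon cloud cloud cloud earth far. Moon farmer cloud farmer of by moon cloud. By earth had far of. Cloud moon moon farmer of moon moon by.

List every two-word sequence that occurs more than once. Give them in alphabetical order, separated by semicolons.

Bigram counts meeting the condition (more than once):
  cloud cloud: 2
  farmer of: 2
  moon cloud: 2
  moon farmer: 2
  moon moon: 3

cloud cloud; farmer of; moon cloud; moon farmer; moon moon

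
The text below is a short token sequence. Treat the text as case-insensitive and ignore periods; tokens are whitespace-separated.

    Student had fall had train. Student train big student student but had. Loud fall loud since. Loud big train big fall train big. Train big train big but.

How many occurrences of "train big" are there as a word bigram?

5

Scanning the 27 overlapping bigram windows for "train big":
  position 7–8: train big
  position 19–20: train big
  position 22–23: train big
  position 24–25: train big
  position 26–27: train big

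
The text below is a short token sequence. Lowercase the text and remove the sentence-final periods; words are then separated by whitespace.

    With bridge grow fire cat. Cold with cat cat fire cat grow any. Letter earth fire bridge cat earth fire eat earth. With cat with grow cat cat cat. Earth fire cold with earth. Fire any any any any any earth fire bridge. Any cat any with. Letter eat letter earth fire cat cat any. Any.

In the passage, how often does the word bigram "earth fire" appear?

6

Scanning the 55 overlapping bigram windows for "earth fire":
  position 15–16: earth fire
  position 19–20: earth fire
  position 30–31: earth fire
  position 34–35: earth fire
  position 41–42: earth fire
  position 51–52: earth fire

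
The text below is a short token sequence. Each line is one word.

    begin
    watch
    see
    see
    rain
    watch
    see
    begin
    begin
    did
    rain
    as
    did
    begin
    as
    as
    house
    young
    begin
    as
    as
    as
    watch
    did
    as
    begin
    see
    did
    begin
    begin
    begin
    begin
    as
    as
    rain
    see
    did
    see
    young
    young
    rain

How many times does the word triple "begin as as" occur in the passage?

3

Scanning the 39 overlapping trigram windows for "begin as as":
  position 14–16: begin as as
  position 19–21: begin as as
  position 32–34: begin as as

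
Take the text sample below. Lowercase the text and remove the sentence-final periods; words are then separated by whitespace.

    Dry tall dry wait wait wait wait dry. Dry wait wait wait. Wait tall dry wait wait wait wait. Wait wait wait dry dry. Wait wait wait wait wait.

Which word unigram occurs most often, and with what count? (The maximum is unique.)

"wait", 20 times

Unigram frequencies (highest first):
  wait: 20
  dry: 7
  tall: 2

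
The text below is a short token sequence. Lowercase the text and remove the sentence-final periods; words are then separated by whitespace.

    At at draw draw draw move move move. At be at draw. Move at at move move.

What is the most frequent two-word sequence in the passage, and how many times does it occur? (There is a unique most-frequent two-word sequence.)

"move move", 3 times

Bigram frequencies (highest first):
  move move: 3
  at at: 2
  at draw: 2
  draw draw: 2
  draw move: 2
  move at: 2
  … (3 more, each ≤ 1)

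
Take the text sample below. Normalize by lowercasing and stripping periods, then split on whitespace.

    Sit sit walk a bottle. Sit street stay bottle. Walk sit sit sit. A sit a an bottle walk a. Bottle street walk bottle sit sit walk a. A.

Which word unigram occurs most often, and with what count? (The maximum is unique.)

"sit", 9 times

Unigram frequencies (highest first):
  sit: 9
  a: 6
  walk: 5
  bottle: 5
  street: 2
  stay: 1
  … (1 more, each ≤ 1)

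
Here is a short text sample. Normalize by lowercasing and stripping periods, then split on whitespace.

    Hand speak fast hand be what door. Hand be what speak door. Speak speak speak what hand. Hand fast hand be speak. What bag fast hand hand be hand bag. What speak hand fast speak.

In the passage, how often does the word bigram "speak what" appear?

2

Scanning the 34 overlapping bigram windows for "speak what":
  position 15–16: speak what
  position 22–23: speak what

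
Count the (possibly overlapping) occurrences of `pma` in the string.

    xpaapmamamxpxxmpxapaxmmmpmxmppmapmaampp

Sliding a length-3 window over the 39 characters (37 positions):
  position 5–7: pma
  position 30–32: pma
  position 33–35: pma

3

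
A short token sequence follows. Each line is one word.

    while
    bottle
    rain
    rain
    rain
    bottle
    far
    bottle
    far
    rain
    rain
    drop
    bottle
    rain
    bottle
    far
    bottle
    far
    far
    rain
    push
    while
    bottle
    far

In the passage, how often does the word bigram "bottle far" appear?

5

Scanning the 23 overlapping bigram windows for "bottle far":
  position 6–7: bottle far
  position 8–9: bottle far
  position 15–16: bottle far
  position 17–18: bottle far
  position 23–24: bottle far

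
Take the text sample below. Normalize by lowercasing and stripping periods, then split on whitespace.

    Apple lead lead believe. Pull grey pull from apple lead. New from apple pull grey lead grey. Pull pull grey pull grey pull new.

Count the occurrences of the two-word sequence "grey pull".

4

Scanning the 23 overlapping bigram windows for "grey pull":
  position 6–7: grey pull
  position 17–18: grey pull
  position 20–21: grey pull
  position 22–23: grey pull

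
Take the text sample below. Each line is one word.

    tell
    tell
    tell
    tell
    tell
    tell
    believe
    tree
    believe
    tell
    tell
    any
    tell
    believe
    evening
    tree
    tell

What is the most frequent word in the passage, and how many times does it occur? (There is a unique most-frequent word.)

Unigram frequencies (highest first):
  tell: 10
  believe: 3
  tree: 2
  any: 1
  evening: 1

"tell", 10 times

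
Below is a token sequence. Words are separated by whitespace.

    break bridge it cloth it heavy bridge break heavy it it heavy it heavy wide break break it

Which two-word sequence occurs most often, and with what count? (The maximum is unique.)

Bigram frequencies (highest first):
  it heavy: 3
  heavy it: 2
  break bridge: 1
  bridge it: 1
  it cloth: 1
  cloth it: 1
  … (8 more, each ≤ 1)

"it heavy", 3 times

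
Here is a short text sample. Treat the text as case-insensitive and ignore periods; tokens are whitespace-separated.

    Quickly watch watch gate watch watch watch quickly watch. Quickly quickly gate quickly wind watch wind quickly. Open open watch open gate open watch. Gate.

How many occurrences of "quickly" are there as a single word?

Scanning the 25 tokens for "quickly":
  position 1: quickly
  position 8: quickly
  position 10: quickly
  position 11: quickly
  position 13: quickly
  position 17: quickly

6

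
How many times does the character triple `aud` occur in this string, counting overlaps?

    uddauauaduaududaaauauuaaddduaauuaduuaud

2

Sliding a length-3 window over the 39 characters (37 positions):
  position 11–13: aud
  position 37–39: aud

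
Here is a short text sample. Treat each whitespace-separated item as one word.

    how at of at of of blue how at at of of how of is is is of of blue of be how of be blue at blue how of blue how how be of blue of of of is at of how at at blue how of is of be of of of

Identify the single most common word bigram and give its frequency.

"of of", 7 times

Bigram frequencies (highest first):
  of of: 7
  at of: 4
  of blue: 4
  blue how: 4
  how of: 4
  how at: 3
  … (16 more, each ≤ 3)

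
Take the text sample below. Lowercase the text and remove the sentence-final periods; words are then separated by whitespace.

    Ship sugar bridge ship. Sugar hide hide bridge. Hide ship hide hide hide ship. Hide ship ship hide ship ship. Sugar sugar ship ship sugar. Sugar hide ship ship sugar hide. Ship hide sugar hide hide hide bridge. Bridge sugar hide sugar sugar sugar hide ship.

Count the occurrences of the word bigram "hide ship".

7

Scanning the 45 overlapping bigram windows for "hide ship":
  position 9–10: hide ship
  position 13–14: hide ship
  position 15–16: hide ship
  position 18–19: hide ship
  position 27–28: hide ship
  position 31–32: hide ship
  position 45–46: hide ship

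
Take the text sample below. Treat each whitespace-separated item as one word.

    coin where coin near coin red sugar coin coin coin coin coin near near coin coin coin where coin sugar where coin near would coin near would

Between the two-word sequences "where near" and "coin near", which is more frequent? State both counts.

"where near": 0 occurrences
"coin near": 4 occurrences

"coin near" (4 vs 0)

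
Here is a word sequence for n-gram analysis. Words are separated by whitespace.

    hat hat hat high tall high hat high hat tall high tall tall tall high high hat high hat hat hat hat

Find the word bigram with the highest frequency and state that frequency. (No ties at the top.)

Bigram frequencies (highest first):
  hat hat: 5
  high hat: 4
  hat high: 3
  tall high: 3
  high tall: 2
  tall tall: 2
  … (2 more, each ≤ 1)

"hat hat", 5 times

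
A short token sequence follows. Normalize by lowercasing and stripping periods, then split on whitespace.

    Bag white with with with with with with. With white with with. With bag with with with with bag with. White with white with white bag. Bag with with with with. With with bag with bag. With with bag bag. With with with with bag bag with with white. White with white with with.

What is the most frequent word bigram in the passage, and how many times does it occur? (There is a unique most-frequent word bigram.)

"with with", 22 times

Bigram frequencies (highest first):
  with with: 22
  bag with: 7
  white with: 6
  with white: 6
  with bag: 6
  bag bag: 3
  … (3 more, each ≤ 1)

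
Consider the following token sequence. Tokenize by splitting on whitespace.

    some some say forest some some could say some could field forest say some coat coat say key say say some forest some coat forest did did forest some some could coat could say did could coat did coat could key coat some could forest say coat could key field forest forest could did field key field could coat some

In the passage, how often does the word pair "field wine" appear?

0

Scanning the 59 overlapping bigram windows for "field wine":
  (none found)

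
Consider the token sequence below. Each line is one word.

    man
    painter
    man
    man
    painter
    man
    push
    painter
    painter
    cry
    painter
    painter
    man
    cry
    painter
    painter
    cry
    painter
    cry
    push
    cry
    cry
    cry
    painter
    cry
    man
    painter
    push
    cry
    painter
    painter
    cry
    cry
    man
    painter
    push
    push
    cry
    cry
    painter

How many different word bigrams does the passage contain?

15

40 tokens → 39 bigram windows in total.
Repeated bigrams (each contributes count−1 duplicates):
  cry painter: 6
  painter cry: 5
  cry cry: 4
  man painter: 4
  painter painter: 4
  painter man: 3
  push cry: 3
  cry man: 2
  … (1 more repeated)
24 duplicate windows → 39 − 24 = 15 distinct.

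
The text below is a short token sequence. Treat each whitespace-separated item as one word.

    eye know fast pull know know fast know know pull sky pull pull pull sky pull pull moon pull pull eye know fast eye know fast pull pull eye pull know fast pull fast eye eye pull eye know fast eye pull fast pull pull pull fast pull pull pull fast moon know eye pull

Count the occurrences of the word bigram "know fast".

6

Scanning the 54 overlapping bigram windows for "know fast":
  position 2–3: know fast
  position 6–7: know fast
  position 22–23: know fast
  position 25–26: know fast
  position 31–32: know fast
  position 39–40: know fast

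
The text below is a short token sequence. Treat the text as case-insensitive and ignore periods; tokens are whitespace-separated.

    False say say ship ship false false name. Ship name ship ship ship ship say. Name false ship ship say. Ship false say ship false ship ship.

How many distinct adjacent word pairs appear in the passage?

27 tokens → 26 bigram windows in total.
Repeated bigrams (each contributes count−1 duplicates):
  ship ship: 6
  say ship: 3
  ship false: 3
  false say: 2
  false ship: 2
  name ship: 2
  ship say: 2
13 duplicate windows → 26 − 13 = 13 distinct.

13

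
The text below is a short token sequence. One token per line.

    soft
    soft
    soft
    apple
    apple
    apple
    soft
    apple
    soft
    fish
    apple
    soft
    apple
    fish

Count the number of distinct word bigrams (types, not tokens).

14 tokens → 13 bigram windows in total.
Repeated bigrams (each contributes count−1 duplicates):
  apple soft: 3
  soft apple: 3
  apple apple: 2
  soft soft: 2
6 duplicate windows → 13 − 6 = 7 distinct.

7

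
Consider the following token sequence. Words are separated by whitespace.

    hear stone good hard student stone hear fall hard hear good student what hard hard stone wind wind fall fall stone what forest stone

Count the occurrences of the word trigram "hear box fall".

0

Scanning the 22 overlapping trigram windows for "hear box fall":
  (none found)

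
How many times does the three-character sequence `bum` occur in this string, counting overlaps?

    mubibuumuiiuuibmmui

Sliding a length-3 window over the 19 characters (17 positions):
  (no match at any position)

0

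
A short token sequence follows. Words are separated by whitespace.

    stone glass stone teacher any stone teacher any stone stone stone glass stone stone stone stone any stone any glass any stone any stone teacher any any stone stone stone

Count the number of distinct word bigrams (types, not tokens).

10

30 tokens → 29 bigram windows in total.
Repeated bigrams (each contributes count−1 duplicates):
  stone stone: 7
  any stone: 6
  stone any: 3
  stone teacher: 3
  teacher any: 3
  glass stone: 2
  stone glass: 2
19 duplicate windows → 29 − 19 = 10 distinct.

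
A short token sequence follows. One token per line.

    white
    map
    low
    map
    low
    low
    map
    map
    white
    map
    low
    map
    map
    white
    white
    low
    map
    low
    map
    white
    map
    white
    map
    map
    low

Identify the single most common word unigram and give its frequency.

"map", 12 times

Unigram frequencies (highest first):
  map: 12
  low: 7
  white: 6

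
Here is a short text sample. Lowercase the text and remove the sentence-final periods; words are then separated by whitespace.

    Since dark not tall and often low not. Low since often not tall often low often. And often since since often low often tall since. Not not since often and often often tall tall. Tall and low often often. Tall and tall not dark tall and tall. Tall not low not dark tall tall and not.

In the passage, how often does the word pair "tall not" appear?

Scanning the 55 overlapping bigram windows for "tall not":
  position 42–43: tall not
  position 48–49: tall not

2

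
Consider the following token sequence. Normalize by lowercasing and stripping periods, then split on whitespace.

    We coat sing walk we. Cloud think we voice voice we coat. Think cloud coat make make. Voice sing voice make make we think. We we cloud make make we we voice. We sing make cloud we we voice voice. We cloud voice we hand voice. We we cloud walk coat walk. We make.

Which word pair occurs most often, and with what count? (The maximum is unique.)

"voice we", 5 times

Bigram frequencies (highest first):
  voice we: 5
  we cloud: 4
  we we: 4
  we voice: 3
  make make: 3
  we coat: 2
  … (28 more, each ≤ 2)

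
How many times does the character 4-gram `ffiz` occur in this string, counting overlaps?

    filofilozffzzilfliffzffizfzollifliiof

Sliding a length-4 window over the 37 characters (34 positions):
  position 22–25: ffiz

1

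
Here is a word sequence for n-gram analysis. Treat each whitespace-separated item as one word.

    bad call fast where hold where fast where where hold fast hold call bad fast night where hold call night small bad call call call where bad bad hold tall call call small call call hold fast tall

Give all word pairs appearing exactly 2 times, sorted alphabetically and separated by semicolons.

Bigram counts meeting the condition (exactly 2 times):
  bad call: 2
  fast where: 2
  hold call: 2
  hold fast: 2

bad call; fast where; hold call; hold fast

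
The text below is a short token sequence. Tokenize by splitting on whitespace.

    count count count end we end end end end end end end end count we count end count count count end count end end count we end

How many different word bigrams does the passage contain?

8

27 tokens → 26 bigram windows in total.
Repeated bigrams (each contributes count−1 duplicates):
  end end: 8
  count count: 4
  count end: 4
  end count: 4
  count we: 2
  we end: 2
18 duplicate windows → 26 − 18 = 8 distinct.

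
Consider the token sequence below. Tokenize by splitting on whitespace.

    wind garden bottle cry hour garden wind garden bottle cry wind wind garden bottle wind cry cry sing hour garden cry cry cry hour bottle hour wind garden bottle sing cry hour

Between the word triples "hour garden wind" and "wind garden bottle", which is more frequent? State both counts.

"wind garden bottle" (4 vs 1)

"hour garden wind": 1 occurrence
"wind garden bottle": 4 occurrences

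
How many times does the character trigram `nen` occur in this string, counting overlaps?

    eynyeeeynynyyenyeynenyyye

1

Sliding a length-3 window over the 25 characters (23 positions):
  position 19–21: nen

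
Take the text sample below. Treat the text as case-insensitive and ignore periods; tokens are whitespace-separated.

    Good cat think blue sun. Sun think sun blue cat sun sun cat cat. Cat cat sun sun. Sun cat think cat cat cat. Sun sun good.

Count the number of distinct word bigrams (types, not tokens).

14

27 tokens → 26 bigram windows in total.
Repeated bigrams (each contributes count−1 duplicates):
  cat cat: 5
  sun sun: 5
  cat sun: 3
  cat think: 2
  sun cat: 2
12 duplicate windows → 26 − 12 = 14 distinct.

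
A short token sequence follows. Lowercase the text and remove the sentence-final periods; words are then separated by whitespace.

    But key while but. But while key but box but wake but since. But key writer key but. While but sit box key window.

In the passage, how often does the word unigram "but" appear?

9

Scanning the 24 tokens for "but":
  position 1: but
  position 4: but
  position 5: but
  position 8: but
  position 10: but
  position 12: but
  position 14: but
  position 18: but
  position 20: but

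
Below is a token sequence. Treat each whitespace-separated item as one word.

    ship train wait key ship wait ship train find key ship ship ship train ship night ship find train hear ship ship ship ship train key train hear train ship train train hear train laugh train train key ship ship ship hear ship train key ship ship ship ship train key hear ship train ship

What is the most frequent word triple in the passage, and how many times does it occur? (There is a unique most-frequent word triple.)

Trigram frequencies (highest first):
  ship ship ship: 6
  key ship ship: 3
  ship ship train: 3
  ship train key: 3
  ship train ship: 2
  train hear train: 2
  … (32 more, each ≤ 2)

"ship ship ship", 6 times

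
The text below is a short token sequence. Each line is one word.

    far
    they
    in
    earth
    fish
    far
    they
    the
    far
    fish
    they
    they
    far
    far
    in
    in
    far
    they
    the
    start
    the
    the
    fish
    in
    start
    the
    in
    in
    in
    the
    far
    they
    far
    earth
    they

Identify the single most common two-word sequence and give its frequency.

Bigram frequencies (highest first):
  far they: 4
  in in: 3
  they the: 2
  the far: 2
  they far: 2
  start the: 2
  … (19 more, each ≤ 1)

"far they", 4 times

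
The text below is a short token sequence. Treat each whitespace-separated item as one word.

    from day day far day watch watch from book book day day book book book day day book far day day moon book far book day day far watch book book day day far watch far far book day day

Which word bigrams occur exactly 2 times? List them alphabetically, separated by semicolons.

Bigram counts meeting the condition (exactly 2 times):
  book far: 2
  day book: 2
  far book: 2
  far day: 2
  far watch: 2

book far; day book; far book; far day; far watch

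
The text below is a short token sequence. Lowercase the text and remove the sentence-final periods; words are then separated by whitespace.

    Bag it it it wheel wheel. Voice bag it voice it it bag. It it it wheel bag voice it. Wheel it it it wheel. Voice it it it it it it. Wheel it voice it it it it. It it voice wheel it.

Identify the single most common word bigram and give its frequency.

"it it", 17 times

Bigram frequencies (highest first):
  it it: 17
  it wheel: 5
  voice it: 4
  bag it: 3
  it voice: 3
  wheel it: 3
  … (7 more, each ≤ 2)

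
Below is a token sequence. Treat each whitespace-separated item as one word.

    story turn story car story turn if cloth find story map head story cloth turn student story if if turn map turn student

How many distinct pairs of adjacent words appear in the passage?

23 tokens → 22 bigram windows in total.
Repeated bigrams (each contributes count−1 duplicates):
  story turn: 2
  turn student: 2
2 duplicate windows → 22 − 2 = 20 distinct.

20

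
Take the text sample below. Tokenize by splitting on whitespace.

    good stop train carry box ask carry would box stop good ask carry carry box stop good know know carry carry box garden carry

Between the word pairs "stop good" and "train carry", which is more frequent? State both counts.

"stop good": 2 occurrences
"train carry": 1 occurrence

"stop good" (2 vs 1)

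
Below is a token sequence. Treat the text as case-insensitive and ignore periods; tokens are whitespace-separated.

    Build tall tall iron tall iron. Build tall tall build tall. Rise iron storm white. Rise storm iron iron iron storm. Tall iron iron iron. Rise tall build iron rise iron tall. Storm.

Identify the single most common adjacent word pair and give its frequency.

Bigram frequencies (highest first):
  iron iron: 4
  build tall: 3
  tall iron: 3
  tall tall: 2
  iron tall: 2
  tall build: 2
  … (13 more, each ≤ 2)

"iron iron", 4 times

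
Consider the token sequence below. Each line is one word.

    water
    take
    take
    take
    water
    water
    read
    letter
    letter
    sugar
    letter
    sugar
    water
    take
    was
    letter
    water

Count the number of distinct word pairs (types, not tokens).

13

17 tokens → 16 bigram windows in total.
Repeated bigrams (each contributes count−1 duplicates):
  letter sugar: 2
  take take: 2
  water take: 2
3 duplicate windows → 16 − 3 = 13 distinct.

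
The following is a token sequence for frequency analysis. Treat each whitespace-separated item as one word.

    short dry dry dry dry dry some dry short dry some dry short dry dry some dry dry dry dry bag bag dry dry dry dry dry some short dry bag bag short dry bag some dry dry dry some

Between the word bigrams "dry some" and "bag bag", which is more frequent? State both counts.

"dry some" (5 vs 2)

"dry some": 5 occurrences
"bag bag": 2 occurrences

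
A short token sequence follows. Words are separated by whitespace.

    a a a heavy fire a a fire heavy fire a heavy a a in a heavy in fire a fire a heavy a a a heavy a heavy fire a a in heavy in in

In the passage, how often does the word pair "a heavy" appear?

6

Scanning the 35 overlapping bigram windows for "a heavy":
  position 3–4: a heavy
  position 11–12: a heavy
  position 16–17: a heavy
  position 22–23: a heavy
  position 26–27: a heavy
  position 28–29: a heavy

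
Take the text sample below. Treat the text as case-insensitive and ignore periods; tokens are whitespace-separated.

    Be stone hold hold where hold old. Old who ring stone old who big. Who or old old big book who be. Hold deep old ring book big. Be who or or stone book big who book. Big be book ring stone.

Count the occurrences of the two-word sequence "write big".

0

Scanning the 41 overlapping bigram windows for "write big":
  (none found)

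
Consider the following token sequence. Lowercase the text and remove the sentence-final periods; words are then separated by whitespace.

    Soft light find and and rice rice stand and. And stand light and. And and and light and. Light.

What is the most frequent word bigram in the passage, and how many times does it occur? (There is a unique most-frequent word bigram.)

"and and", 5 times

Bigram frequencies (highest first):
  and and: 5
  light and: 2
  and light: 2
  soft light: 1
  light find: 1
  find and: 1
  … (6 more, each ≤ 1)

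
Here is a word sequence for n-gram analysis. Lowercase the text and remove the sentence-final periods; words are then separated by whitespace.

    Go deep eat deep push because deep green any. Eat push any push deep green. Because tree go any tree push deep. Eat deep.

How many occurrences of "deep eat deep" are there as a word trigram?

2

Scanning the 22 overlapping trigram windows for "deep eat deep":
  position 2–4: deep eat deep
  position 22–24: deep eat deep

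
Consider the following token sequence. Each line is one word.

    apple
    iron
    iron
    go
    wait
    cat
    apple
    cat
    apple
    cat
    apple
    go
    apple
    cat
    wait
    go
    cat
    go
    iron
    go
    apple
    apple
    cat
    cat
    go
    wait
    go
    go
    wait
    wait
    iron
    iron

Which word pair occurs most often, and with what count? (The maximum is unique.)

Bigram frequencies (highest first):
  apple cat: 4
  go wait: 3
  cat apple: 3
  iron iron: 2
  iron go: 2
  go apple: 2
  … (13 more, each ≤ 2)

"apple cat", 4 times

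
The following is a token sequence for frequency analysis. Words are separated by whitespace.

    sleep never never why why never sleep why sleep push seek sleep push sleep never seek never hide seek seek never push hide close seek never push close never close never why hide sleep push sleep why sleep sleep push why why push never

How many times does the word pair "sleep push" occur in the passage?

4

Scanning the 43 overlapping bigram windows for "sleep push":
  position 9–10: sleep push
  position 12–13: sleep push
  position 34–35: sleep push
  position 39–40: sleep push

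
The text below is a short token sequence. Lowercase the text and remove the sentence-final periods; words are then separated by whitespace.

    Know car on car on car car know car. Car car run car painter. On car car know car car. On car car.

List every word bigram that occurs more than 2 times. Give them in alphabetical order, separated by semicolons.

car car; car on; know car; on car

Bigram counts meeting the condition (more than 2 times):
  car car: 6
  car on: 3
  know car: 3
  on car: 4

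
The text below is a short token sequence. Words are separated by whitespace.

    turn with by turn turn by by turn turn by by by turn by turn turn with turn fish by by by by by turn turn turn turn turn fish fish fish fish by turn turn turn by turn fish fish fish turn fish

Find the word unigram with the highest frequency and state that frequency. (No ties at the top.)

Unigram frequencies (highest first):
  turn: 19
  by: 14
  fish: 9
  with: 2

"turn", 19 times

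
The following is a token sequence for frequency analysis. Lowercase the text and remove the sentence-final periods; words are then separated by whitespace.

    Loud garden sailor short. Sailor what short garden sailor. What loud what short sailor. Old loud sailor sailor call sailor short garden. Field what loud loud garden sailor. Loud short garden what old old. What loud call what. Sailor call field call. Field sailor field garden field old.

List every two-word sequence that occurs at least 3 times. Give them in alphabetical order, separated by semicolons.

garden sailor; short garden; what loud

Bigram counts meeting the condition (at least 3 times):
  garden sailor: 3
  short garden: 3
  what loud: 3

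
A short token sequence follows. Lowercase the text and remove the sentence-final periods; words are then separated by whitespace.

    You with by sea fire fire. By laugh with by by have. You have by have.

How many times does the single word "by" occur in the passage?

Scanning the 16 tokens for "by":
  position 3: by
  position 7: by
  position 10: by
  position 11: by
  position 15: by

5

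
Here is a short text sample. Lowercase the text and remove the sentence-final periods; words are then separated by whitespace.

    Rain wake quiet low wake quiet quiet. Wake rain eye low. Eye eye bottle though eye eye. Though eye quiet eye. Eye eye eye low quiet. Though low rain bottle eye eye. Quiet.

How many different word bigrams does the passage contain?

23

33 tokens → 32 bigram windows in total.
Repeated bigrams (each contributes count−1 duplicates):
  eye eye: 6
  eye low: 2
  eye quiet: 2
  though eye: 2
  wake quiet: 2
9 duplicate windows → 32 − 9 = 23 distinct.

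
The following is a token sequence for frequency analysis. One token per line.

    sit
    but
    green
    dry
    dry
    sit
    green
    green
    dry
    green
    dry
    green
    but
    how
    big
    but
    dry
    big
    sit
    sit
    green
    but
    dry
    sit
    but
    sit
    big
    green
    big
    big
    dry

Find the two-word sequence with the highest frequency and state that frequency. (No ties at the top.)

Bigram frequencies (highest first):
  green dry: 3
  sit but: 2
  dry sit: 2
  sit green: 2
  dry green: 2
  green but: 2
  … (16 more, each ≤ 2)

"green dry", 3 times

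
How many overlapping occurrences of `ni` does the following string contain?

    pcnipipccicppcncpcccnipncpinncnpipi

2

Sliding a length-2 window over the 35 characters (34 positions):
  position 3–4: ni
  position 21–22: ni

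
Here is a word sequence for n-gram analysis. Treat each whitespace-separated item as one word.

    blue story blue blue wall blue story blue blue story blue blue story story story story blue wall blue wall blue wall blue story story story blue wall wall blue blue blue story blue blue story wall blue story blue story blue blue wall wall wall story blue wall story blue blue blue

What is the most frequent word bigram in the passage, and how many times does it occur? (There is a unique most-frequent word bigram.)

"story blue", 10 times

Bigram frequencies (highest first):
  story blue: 10
  blue story: 9
  blue blue: 9
  blue wall: 7
  wall blue: 6
  story story: 5
  … (3 more, each ≤ 3)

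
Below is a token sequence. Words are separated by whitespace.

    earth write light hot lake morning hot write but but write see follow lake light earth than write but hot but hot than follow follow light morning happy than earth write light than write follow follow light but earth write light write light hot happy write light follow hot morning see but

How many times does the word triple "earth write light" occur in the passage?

Scanning the 50 overlapping trigram windows for "earth write light":
  position 1–3: earth write light
  position 30–32: earth write light
  position 39–41: earth write light

3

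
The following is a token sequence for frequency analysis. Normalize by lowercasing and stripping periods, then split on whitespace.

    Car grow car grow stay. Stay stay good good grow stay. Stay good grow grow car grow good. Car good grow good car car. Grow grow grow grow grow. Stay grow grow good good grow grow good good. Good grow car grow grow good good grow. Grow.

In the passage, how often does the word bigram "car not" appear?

0

Scanning the 46 overlapping bigram windows for "car not":
  (none found)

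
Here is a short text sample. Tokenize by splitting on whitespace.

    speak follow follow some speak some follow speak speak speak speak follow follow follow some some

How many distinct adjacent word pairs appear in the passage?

16 tokens → 15 bigram windows in total.
Repeated bigrams (each contributes count−1 duplicates):
  follow follow: 3
  speak speak: 3
  follow some: 2
  speak follow: 2
6 duplicate windows → 15 − 6 = 9 distinct.

9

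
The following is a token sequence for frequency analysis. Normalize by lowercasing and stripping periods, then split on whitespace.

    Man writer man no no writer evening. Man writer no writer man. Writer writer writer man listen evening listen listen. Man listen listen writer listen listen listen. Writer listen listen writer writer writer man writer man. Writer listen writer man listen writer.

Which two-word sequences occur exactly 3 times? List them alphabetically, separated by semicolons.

man listen; writer listen

Bigram counts meeting the condition (exactly 3 times):
  man listen: 3
  writer listen: 3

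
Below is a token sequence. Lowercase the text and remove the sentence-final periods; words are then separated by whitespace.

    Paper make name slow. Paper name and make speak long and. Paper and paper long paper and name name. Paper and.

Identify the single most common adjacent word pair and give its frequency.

Bigram frequencies (highest first):
  paper and: 3
  and paper: 2
  paper make: 1
  make name: 1
  name slow: 1
  slow paper: 1
  … (11 more, each ≤ 1)

"paper and", 3 times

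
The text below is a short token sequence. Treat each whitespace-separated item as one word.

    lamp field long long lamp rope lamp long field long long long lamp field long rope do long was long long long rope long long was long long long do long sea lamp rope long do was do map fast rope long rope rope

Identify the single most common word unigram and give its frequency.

Unigram frequencies (highest first):
  long: 19
  rope: 7
  lamp: 5
  do: 4
  field: 3
  was: 3
  … (3 more, each ≤ 1)

"long", 19 times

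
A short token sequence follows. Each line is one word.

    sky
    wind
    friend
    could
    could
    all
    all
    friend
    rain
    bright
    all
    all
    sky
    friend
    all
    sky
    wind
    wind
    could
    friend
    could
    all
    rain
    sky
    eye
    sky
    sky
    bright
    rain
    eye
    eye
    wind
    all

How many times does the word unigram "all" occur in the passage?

7

Scanning the 33 tokens for "all":
  position 6: all
  position 7: all
  position 11: all
  position 12: all
  position 15: all
  position 22: all
  position 33: all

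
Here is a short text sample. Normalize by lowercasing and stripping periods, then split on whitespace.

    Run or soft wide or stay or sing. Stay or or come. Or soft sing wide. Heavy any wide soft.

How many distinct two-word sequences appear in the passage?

17

20 tokens → 19 bigram windows in total.
Repeated bigrams (each contributes count−1 duplicates):
  or soft: 2
  stay or: 2
2 duplicate windows → 19 − 2 = 17 distinct.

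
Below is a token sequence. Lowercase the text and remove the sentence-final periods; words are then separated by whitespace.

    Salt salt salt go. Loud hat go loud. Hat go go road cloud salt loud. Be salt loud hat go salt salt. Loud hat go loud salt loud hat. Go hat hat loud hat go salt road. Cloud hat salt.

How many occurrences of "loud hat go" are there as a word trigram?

Scanning the 38 overlapping trigram windows for "loud hat go":
  position 5–7: loud hat go
  position 8–10: loud hat go
  position 18–20: loud hat go
  position 23–25: loud hat go
  position 28–30: loud hat go
  position 33–35: loud hat go

6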